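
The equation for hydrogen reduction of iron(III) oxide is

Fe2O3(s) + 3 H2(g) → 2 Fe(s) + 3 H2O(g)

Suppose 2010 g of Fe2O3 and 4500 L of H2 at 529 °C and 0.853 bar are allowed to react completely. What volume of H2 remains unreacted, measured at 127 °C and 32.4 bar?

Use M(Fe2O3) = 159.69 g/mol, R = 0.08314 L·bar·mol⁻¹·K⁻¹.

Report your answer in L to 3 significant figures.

n(Fe2O3) = 2010 / 159.69 = 12.59 mol
n(H2) = PV/RT = (0.853 × 4500) / (0.08314 × 802.15) = 57.56 mol
For 12.59 mol Fe2O3, stoichiometry requires (3/1) × 12.59 = 37.77 mol H2; 57.56 mol is available, so Fe2O3 is limiting.
n(H2) consumed = (3/1) × 12.59 = 37.77 mol; remaining = 57.56 − 37.77 = 19.79 mol
V(H2) = nRT/P = 19.79 × 0.08314 × 400.15 / 32.4 = 20.32 L

20.3 L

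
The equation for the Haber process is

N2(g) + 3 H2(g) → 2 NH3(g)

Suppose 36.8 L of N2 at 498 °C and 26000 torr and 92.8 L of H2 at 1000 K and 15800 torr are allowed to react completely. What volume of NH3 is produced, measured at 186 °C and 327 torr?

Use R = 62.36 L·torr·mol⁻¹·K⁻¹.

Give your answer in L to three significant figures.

1370 L

n(N2) = PV/RT = (26000 × 36.8) / (62.36 × 771.15) = 19.90 mol
n(H2) = PV/RT = (15800 × 92.8) / (62.36 × 1000) = 23.51 mol
For 19.90 mol N2, stoichiometry requires (3/1) × 19.90 = 59.70 mol H2; 23.51 mol is available, so H2 is limiting.
n(NH3) = (2/3) × 23.51 = 15.67 mol
V(NH3) = nRT/P = 15.67 × 62.36 × 459.15 / 327 = 1372 L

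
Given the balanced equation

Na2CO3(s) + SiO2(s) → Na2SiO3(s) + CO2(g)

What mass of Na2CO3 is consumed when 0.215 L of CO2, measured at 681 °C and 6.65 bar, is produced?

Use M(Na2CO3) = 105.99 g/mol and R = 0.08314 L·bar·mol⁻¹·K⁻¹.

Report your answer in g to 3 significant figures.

1.91 g

n(CO2) = PV/RT = (6.65 × 0.215) / (0.08314 × 954.15) = 0.01802 mol
n(Na2CO3) = (1/1) × 0.01802 = 0.01802 mol
m(Na2CO3) = 0.01802 × 105.99 = 1.910 g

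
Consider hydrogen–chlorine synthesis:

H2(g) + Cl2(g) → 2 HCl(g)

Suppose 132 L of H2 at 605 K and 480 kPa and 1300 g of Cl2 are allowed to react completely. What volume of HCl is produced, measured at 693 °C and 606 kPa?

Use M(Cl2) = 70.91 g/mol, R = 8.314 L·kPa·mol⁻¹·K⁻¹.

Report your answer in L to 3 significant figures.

n(H2) = PV/RT = (480 × 132) / (8.314 × 605) = 12.60 mol
n(Cl2) = 1300 / 70.91 = 18.33 mol
For 12.60 mol H2, stoichiometry requires (1/1) × 12.60 = 12.60 mol Cl2; 18.33 mol is available, so H2 is limiting.
n(HCl) = (2/1) × 12.60 = 25.20 mol
V(HCl) = nRT/P = 25.20 × 8.314 × 966.15 / 606 = 334.0 L

334 L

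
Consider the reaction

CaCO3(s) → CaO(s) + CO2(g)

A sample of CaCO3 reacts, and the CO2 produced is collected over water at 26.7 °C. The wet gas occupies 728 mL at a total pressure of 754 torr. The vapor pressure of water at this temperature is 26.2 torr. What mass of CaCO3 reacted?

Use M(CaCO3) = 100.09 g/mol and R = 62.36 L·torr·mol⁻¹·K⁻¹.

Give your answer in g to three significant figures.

P(CO2) = 754 − 26.2 = 727.8 torr
n(CO2) = PV/RT = (727.8 × 0.7280) / (62.36 × 299.85) = 0.02834 mol
n(CaCO3) = (1/1) × 0.02834 = 0.02834 mol
m(CaCO3) = 0.02834 × 100.09 = 2.837 g

2.84 g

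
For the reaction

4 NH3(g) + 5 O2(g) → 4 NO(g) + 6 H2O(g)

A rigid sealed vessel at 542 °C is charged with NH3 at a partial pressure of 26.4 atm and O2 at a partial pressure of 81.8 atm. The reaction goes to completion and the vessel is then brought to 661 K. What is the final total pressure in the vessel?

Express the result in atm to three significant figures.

93.1 atm

At constant V, partial pressures at 542 °C are proportional to moles, so apply stoichiometry directly to pressures.
P(O2) required for 26.4 atm of NH3 = (5/4) × 26.4 = 33.00 atm; available 81.8 atm, so NH3 is limiting.
P(O2) remaining = 81.8 − (5/4) × 26.4 = 48.80 atm
P(gaseous products) = (4+6)/4 × 26.4 = 66.00 atm
P_total at 542 °C = 48.80 + 66.00 = 114.8 atm
Scaling to 661 K: P = 114.8 × 661/815.15 = 93.09 atm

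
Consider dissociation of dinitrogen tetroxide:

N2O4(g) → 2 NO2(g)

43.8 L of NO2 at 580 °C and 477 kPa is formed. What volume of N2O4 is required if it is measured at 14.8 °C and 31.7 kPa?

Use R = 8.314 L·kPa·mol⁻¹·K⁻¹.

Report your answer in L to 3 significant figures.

n(NO2) = PV/RT = (477 × 43.8) / (8.314 × 853.15) = 2.945 mol
n(N2O4) = (1/2) × 2.945 = 1.472 mol
V = nRT/P = 1.472 × 8.314 × 287.95 / 31.7 = 111.2 L

111 L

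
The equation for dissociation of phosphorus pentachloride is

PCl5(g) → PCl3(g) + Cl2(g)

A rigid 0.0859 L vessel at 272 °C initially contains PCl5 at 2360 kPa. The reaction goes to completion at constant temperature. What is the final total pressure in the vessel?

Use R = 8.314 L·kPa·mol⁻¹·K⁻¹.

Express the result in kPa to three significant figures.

4720 kPa

At constant T and V, P ∝ n(gas): 1 mol gas → 2 mol gas.
P_final = (2/1) × 2360 = 4720 kPa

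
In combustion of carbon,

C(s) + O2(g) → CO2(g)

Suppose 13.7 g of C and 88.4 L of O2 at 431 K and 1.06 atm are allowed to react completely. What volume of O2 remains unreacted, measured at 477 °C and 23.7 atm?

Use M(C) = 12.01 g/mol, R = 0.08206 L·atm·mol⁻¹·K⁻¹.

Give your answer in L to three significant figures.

n(C) = 13.7 / 12.01 = 1.141 mol
n(O2) = PV/RT = (1.06 × 88.4) / (0.08206 × 431) = 2.649 mol
For 1.141 mol C, stoichiometry requires (1/1) × 1.141 = 1.141 mol O2; 2.649 mol is available, so C is limiting.
n(O2) consumed = (1/1) × 1.141 = 1.141 mol; remaining = 2.649 − 1.141 = 1.508 mol
V(O2) = nRT/P = 1.508 × 0.08206 × 750.15 / 23.7 = 3.917 L

3.92 L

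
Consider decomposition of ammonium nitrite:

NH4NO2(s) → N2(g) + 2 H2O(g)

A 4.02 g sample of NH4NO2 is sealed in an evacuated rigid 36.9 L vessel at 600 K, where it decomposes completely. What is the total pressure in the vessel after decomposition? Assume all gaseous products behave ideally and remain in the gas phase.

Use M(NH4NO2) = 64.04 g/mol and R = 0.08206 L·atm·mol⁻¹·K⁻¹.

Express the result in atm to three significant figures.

n(NH4NO2) = 4.02 / 64.04 = 0.06277 mol
n(gas produced) = (3/1) × 0.06277 = 0.1883 mol
P = nRT/V = 0.1883 × 0.08206 × 600 / 36.9 = 0.2513 atm

0.251 atm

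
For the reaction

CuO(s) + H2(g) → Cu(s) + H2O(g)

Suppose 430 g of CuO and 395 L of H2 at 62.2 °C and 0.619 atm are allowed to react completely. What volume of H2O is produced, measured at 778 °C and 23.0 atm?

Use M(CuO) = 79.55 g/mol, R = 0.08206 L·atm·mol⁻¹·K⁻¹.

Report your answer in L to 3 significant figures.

20.3 L

n(CuO) = 430 / 79.55 = 5.405 mol
n(H2) = PV/RT = (0.619 × 395) / (0.08206 × 335.35) = 8.885 mol
For 5.405 mol CuO, stoichiometry requires (1/1) × 5.405 = 5.405 mol H2; 8.885 mol is available, so CuO is limiting.
n(H2O) = (1/1) × 5.405 = 5.405 mol
V(H2O) = nRT/P = 5.405 × 0.08206 × 1051.15 / 23.0 = 20.27 L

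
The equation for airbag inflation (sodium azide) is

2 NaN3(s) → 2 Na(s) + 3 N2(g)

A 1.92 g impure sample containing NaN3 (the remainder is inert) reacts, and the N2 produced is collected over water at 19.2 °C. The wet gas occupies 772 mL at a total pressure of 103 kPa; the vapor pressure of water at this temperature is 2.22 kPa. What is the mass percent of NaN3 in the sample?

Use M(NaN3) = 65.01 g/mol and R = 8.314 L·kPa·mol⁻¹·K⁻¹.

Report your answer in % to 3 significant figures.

P(N2) = 103 − 2.22 = 100.8 kPa
n(N2) = PV/RT = (100.8 × 0.7720) / (8.314 × 292.35) = 0.03202 mol
n(NaN3) = (2/3) × 0.03202 = 0.02135 mol
m(NaN3) = 0.02135 × 65.01 = 1.388 g
%NaN3 = 1.388 / 1.92 × 100 = 72.29%

72.3 %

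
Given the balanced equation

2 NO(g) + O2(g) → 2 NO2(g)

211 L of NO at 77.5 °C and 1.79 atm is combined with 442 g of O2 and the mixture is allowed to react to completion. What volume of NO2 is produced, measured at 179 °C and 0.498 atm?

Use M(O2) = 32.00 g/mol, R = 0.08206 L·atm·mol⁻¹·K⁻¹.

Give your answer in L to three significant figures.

n(NO) = PV/RT = (1.79 × 211) / (0.08206 × 350.65) = 13.13 mol
n(O2) = 442 / 32.00 = 13.81 mol
For 13.13 mol NO, stoichiometry requires (1/2) × 13.13 = 6.565 mol O2; 13.81 mol is available, so NO is limiting.
n(NO2) = (2/2) × 13.13 = 13.13 mol
V(NO2) = nRT/P = 13.13 × 0.08206 × 452.15 / 0.498 = 978.2 L

978 L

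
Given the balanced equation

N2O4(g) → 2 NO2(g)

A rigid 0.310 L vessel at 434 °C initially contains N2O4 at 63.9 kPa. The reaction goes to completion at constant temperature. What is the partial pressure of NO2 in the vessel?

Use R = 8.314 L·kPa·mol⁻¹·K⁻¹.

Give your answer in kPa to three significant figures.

n(N2O4)₀ = PV/RT = (63.9 × 0.310) / (8.314 × 707.15) = 0.003369 mol
n(NO2) = (2/1) × 0.003369 = 0.006738 mol
P(NO2) = nRT/V = 0.006738 × 8.314 × 707.15 / 0.310 = 127.8 kPa

128 kPa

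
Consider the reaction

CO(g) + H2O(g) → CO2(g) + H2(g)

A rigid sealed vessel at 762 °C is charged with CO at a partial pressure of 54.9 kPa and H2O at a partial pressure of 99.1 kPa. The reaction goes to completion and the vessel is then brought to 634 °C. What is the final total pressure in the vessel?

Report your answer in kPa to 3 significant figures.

135 kPa

At constant V, partial pressures at 762 °C are proportional to moles, so apply stoichiometry directly to pressures.
P(H2O) required for 54.9 kPa of CO = (1/1) × 54.9 = 54.90 kPa; available 99.1 kPa, so CO is limiting.
P(H2O) remaining = 99.1 − (1/1) × 54.9 = 44.20 kPa
P(gaseous products) = (1+1)/1 × 54.9 = 109.8 kPa
P_total at 762 °C = 44.20 + 109.8 = 154.0 kPa
Scaling to 634 °C: P = 154.0 × 907.15/1035.15 = 135.0 kPa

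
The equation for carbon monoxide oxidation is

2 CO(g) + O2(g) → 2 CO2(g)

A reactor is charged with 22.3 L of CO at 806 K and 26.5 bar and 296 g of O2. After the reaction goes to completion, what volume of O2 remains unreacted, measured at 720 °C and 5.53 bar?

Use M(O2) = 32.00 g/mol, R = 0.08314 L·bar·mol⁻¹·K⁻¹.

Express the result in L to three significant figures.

72.3 L

n(CO) = PV/RT = (26.5 × 22.3) / (0.08314 × 806) = 8.819 mol
n(O2) = 296 / 32.00 = 9.250 mol
For 8.819 mol CO, stoichiometry requires (1/2) × 8.819 = 4.410 mol O2; 9.250 mol is available, so CO is limiting.
n(O2) consumed = (1/2) × 8.819 = 4.410 mol; remaining = 9.250 − 4.410 = 4.840 mol
V(O2) = nRT/P = 4.840 × 0.08314 × 993.15 / 5.53 = 72.27 L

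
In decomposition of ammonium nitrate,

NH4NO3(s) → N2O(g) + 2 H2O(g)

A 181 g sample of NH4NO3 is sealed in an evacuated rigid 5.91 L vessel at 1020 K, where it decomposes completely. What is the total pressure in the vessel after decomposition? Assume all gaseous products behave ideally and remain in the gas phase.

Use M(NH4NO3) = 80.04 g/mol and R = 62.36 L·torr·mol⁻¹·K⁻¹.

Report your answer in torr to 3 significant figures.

73000 torr

n(NH4NO3) = 181 / 80.04 = 2.261 mol
n(gas produced) = (3/1) × 2.261 = 6.783 mol
P = nRT/V = 6.783 × 62.36 × 1020 / 5.91 = 73000 torr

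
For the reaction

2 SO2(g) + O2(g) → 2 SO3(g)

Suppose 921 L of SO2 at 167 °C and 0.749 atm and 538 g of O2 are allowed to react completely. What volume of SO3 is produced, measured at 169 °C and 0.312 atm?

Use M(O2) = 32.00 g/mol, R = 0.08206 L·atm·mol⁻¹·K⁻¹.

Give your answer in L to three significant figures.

2220 L

n(SO2) = PV/RT = (0.749 × 921) / (0.08206 × 440.15) = 19.10 mol
n(O2) = 538 / 32.00 = 16.81 mol
For 19.10 mol SO2, stoichiometry requires (1/2) × 19.10 = 9.550 mol O2; 16.81 mol is available, so SO2 is limiting.
n(SO3) = (2/2) × 19.10 = 19.10 mol
V(SO3) = nRT/P = 19.10 × 0.08206 × 442.15 / 0.312 = 2221 L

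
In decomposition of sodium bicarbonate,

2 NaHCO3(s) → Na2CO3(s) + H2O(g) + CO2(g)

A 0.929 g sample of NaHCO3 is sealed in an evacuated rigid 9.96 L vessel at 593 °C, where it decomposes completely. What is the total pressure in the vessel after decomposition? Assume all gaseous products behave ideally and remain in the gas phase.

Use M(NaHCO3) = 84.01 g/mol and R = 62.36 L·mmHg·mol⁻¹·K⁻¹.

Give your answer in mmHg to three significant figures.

60.0 mmHg

n(NaHCO3) = 0.929 / 84.01 = 0.01106 mol
n(gas produced) = (2/2) × 0.01106 = 0.01106 mol
P = nRT/V = 0.01106 × 62.36 × 866.15 / 9.96 = 59.98 mmHg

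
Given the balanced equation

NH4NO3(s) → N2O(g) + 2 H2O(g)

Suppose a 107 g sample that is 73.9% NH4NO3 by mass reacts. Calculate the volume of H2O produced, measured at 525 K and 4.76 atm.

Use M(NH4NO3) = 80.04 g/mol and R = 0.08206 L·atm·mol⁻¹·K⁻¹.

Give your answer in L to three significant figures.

mass of NH4NO3 = 107 × 73.9/100 = 79.07 g
n(NH4NO3) = 79.07 / 80.04 = 0.9879 mol
n(H2O) = (2/1) × 0.9879 = 1.976 mol
V = nRT/P = 1.976 × 0.08206 × 525 / 4.76 = 17.88 L

17.9 L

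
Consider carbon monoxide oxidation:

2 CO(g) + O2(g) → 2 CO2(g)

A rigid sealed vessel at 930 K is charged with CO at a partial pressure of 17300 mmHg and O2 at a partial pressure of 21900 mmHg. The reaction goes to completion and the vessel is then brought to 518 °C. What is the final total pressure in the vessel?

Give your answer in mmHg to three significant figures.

26000 mmHg

At constant V, partial pressures at 930 K are proportional to moles, so apply stoichiometry directly to pressures.
P(O2) required for 17300 mmHg of CO = (1/2) × 17300 = 8650 mmHg; available 21900 mmHg, so CO is limiting.
P(O2) remaining = 21900 − (1/2) × 17300 = 13250 mmHg
P(gaseous products) = (2)/2 × 17300 = 17300 mmHg
P_total at 930 K = 13250 + 17300 = 30550 mmHg
Scaling to 518 °C: P = 30550 × 791.15/930 = 25990 mmHg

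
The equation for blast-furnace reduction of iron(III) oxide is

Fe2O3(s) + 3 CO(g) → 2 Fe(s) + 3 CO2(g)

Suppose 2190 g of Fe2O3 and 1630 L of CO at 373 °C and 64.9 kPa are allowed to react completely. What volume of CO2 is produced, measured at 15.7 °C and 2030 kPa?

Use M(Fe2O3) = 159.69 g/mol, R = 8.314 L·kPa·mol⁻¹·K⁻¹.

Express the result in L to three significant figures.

n(Fe2O3) = 2190 / 159.69 = 13.71 mol
n(CO) = PV/RT = (64.9 × 1630) / (8.314 × 646.15) = 19.69 mol
For 13.71 mol Fe2O3, stoichiometry requires (3/1) × 13.71 = 41.13 mol CO; 19.69 mol is available, so CO is limiting.
n(CO2) = (3/3) × 19.69 = 19.69 mol
V(CO2) = nRT/P = 19.69 × 8.314 × 288.85 / 2030 = 23.29 L

23.3 L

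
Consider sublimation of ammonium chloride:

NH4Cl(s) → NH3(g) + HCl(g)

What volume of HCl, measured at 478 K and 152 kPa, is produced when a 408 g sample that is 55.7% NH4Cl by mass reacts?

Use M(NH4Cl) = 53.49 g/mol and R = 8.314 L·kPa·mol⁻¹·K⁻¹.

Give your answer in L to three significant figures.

mass of NH4Cl = 408 × 55.7/100 = 227.3 g
n(NH4Cl) = 227.3 / 53.49 = 4.249 mol
n(HCl) = (1/1) × 4.249 = 4.249 mol
V = nRT/P = 4.249 × 8.314 × 478 / 152 = 111.1 L

111 L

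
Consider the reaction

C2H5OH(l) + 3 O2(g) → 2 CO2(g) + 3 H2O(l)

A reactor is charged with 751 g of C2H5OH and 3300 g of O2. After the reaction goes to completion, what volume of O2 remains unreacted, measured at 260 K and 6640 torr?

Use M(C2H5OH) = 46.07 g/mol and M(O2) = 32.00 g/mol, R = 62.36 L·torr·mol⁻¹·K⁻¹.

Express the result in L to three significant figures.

132 L

n(C2H5OH) = 751 / 46.07 = 16.30 mol
n(O2) = 3300 / 32.00 = 103.1 mol
For 16.30 mol C2H5OH, stoichiometry requires (3/1) × 16.30 = 48.90 mol O2; 103.1 mol is available, so C2H5OH is limiting.
n(O2) consumed = (3/1) × 16.30 = 48.90 mol; remaining = 103.1 − 48.90 = 54.20 mol
V(O2) = nRT/P = 54.20 × 62.36 × 260 / 6640 = 132.3 L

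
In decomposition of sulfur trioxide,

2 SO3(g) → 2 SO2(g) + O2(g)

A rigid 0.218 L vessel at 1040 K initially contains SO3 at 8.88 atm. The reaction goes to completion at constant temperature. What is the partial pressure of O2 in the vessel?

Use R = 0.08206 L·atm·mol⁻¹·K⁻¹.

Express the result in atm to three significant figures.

n(SO3)₀ = PV/RT = (8.88 × 0.218) / (0.08206 × 1040) = 0.02268 mol
n(O2) = (1/2) × 0.02268 = 0.01134 mol
P(O2) = nRT/V = 0.01134 × 0.08206 × 1040 / 0.218 = 4.439 atm

4.44 atm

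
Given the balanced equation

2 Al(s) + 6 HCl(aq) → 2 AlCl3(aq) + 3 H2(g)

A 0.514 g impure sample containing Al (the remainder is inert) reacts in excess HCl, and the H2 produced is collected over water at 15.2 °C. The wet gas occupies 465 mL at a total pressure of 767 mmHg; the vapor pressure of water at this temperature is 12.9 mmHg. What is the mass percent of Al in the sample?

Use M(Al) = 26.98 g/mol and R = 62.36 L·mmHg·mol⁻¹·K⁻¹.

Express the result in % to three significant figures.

68.2 %

P(H2) = 767 − 12.9 = 754.1 mmHg
n(H2) = PV/RT = (754.1 × 0.4650) / (62.36 × 288.35) = 0.01950 mol
n(Al) = (2/3) × 0.01950 = 0.01300 mol
m(Al) = 0.01300 × 26.98 = 0.3507 g
%Al = 0.3507 / 0.514 × 100 = 68.23%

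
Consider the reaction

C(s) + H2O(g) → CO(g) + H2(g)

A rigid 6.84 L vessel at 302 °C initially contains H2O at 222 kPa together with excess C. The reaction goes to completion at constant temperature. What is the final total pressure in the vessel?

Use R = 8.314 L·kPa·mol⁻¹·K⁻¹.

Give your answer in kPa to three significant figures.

444 kPa

Since T and V are fixed, P_final/P_initial = n_final/n_initial = 2/1.
P_final = (2/1) × 222 = 444.0 kPa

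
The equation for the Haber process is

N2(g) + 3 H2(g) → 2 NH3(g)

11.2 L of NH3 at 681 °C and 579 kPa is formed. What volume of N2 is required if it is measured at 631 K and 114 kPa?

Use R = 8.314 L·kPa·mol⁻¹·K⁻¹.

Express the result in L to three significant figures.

18.8 L

n(NH3) = PV/RT = (579 × 11.2) / (8.314 × 954.15) = 0.8175 mol
n(N2) = (1/2) × 0.8175 = 0.4088 mol
V = nRT/P = 0.4088 × 8.314 × 631 / 114 = 18.81 L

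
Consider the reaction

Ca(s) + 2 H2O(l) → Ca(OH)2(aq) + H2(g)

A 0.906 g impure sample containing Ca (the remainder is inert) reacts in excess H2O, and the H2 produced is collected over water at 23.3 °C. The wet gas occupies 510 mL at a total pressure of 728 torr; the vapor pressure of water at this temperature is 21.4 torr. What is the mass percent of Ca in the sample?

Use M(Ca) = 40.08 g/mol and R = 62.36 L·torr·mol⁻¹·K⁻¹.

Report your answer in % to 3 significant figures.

P(H2) = 728 − 21.4 = 706.6 torr
n(H2) = PV/RT = (706.6 × 0.5100) / (62.36 × 296.45) = 0.01949 mol
n(Ca) = (1/1) × 0.01949 = 0.01949 mol
m(Ca) = 0.01949 × 40.08 = 0.7812 g
%Ca = 0.7812 / 0.906 × 100 = 86.23%

86.2 %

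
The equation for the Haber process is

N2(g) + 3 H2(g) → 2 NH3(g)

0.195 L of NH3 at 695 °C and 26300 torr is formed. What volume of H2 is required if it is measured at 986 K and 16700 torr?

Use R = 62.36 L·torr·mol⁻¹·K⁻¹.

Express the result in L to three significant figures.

0.469 L

n(NH3) = PV/RT = (26300 × 0.195) / (62.36 × 968.15) = 0.08495 mol
n(H2) = (3/2) × 0.08495 = 0.1274 mol
V = nRT/P = 0.1274 × 62.36 × 986 / 16700 = 0.4691 L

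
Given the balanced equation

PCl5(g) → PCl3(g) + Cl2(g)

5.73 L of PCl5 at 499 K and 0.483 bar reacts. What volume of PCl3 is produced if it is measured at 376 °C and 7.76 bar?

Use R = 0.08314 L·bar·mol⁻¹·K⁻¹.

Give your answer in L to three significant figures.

n(PCl5) = PV/RT = (0.483 × 5.73) / (0.08314 × 499) = 0.06671 mol
n(PCl3) = (1/1) × 0.06671 = 0.06671 mol
V = nRT/P = 0.06671 × 0.08314 × 649.15 / 7.76 = 0.4640 L

0.464 L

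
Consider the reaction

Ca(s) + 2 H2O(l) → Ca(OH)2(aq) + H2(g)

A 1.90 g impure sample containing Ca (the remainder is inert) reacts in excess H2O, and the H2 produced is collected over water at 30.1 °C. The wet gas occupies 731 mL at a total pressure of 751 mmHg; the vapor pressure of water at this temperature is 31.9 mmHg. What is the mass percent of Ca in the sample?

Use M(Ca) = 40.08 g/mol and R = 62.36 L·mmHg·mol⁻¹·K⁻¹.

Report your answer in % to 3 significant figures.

P(H2) = 751 − 31.9 = 719.1 mmHg
n(H2) = PV/RT = (719.1 × 0.7310) / (62.36 × 303.25) = 0.02780 mol
n(Ca) = (1/1) × 0.02780 = 0.02780 mol
m(Ca) = 0.02780 × 40.08 = 1.114 g
%Ca = 1.114 / 1.90 × 100 = 58.63%

58.6 %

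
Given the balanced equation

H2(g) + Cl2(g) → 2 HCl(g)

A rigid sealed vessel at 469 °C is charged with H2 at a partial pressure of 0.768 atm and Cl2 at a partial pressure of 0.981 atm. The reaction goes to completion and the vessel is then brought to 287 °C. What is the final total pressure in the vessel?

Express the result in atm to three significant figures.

1.32 atm

Because the vessel is rigid and T is held at 469 °C, work the stoichiometry in partial pressures (P_i = n_iRT/V).
P(Cl2) required for 0.768 atm of H2 = (1/1) × 0.768 = 0.7680 atm; available 0.981 atm, so H2 is limiting.
P(Cl2) remaining = 0.981 − (1/1) × 0.768 = 0.2130 atm
P(gaseous products) = (2)/1 × 0.768 = 1.536 atm
P_total at 469 °C = 0.2130 + 1.536 = 1.749 atm
Scaling to 287 °C: P = 1.749 × 560.15/742.15 = 1.320 atm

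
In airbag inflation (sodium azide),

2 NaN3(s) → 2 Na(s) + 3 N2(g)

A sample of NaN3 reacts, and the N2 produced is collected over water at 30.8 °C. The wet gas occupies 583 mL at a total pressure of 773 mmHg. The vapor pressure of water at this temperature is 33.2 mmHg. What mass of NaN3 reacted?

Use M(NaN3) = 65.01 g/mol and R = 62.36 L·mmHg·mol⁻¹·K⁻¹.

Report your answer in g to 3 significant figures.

0.986 g

P(N2) = 773 − 33.2 = 739.8 mmHg
n(N2) = PV/RT = (739.8 × 0.5830) / (62.36 × 303.95) = 0.02275 mol
n(NaN3) = (2/3) × 0.02275 = 0.01517 mol
m(NaN3) = 0.01517 × 65.01 = 0.9862 g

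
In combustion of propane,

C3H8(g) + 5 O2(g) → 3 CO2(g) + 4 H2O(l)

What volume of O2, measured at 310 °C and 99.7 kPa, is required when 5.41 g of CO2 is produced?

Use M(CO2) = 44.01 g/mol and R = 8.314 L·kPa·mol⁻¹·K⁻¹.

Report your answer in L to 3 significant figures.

9.96 L

n(CO2) = 5.410 / 44.01 = 0.1229 mol
n(O2) = (5/3) × 0.1229 = 0.2048 mol
V = nRT/P = 0.2048 × 8.314 × 583.15 / 99.7 = 9.959 L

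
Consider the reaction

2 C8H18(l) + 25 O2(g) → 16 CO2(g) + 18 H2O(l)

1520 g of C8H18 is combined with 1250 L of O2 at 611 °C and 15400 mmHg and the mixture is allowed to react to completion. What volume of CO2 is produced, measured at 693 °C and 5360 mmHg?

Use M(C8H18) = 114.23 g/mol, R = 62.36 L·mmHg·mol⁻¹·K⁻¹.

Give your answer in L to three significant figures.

1200 L

n(C8H18) = 1520 / 114.23 = 13.31 mol
n(O2) = PV/RT = (15400 × 1250) / (62.36 × 884.15) = 349.1 mol
For 13.31 mol C8H18, stoichiometry requires (25/2) × 13.31 = 166.4 mol O2; 349.1 mol is available, so C8H18 is limiting.
n(CO2) = (16/2) × 13.31 = 106.5 mol
V(CO2) = nRT/P = 106.5 × 62.36 × 966.15 / 5360 = 1197 L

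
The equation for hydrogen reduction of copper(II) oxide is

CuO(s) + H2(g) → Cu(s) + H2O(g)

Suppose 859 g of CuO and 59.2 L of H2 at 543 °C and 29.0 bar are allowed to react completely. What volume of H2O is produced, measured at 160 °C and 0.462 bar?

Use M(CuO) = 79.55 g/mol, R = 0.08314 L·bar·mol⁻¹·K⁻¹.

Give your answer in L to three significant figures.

n(CuO) = 859 / 79.55 = 10.80 mol
n(H2) = PV/RT = (29.0 × 59.2) / (0.08314 × 816.15) = 25.30 mol
For 10.80 mol CuO, stoichiometry requires (1/1) × 10.80 = 10.80 mol H2; 25.30 mol is available, so CuO is limiting.
n(H2O) = (1/1) × 10.80 = 10.80 mol
V(H2O) = nRT/P = 10.80 × 0.08314 × 433.15 / 0.462 = 841.8 L

842 L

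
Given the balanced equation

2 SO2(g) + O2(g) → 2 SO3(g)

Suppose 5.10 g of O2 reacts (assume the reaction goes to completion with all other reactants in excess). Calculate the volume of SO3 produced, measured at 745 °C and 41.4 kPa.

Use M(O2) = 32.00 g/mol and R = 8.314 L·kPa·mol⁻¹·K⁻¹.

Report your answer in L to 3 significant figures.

n(O2) = 5.100 / 32.00 = 0.1594 mol
n(SO3) = (2/1) × 0.1594 = 0.3188 mol
V = nRT/P = 0.3188 × 8.314 × 1018.15 / 41.4 = 65.18 L

65.2 L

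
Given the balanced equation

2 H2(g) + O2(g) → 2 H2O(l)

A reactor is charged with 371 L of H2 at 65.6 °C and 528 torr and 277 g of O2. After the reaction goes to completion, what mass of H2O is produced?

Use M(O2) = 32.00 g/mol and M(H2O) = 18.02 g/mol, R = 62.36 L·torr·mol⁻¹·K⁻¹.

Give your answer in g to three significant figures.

167 g

n(H2) = PV/RT = (528 × 371) / (62.36 × 338.75) = 9.273 mol
n(O2) = 277 / 32.00 = 8.656 mol
For 9.273 mol H2, stoichiometry requires (1/2) × 9.273 = 4.636 mol O2; 8.656 mol is available, so H2 is limiting.
n(H2O) = (2/2) × 9.273 = 9.273 mol
m(H2O) = 9.273 × 18.02 = 167.1 g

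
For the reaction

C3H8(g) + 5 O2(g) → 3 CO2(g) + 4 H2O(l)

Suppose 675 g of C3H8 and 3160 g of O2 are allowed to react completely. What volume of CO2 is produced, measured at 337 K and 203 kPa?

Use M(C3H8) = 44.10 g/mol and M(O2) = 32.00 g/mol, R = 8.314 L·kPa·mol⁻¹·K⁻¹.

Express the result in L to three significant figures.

634 L

n(C3H8) = 675 / 44.10 = 15.31 mol
n(O2) = 3160 / 32.00 = 98.75 mol
For 15.31 mol C3H8, stoichiometry requires (5/1) × 15.31 = 76.55 mol O2; 98.75 mol is available, so C3H8 is limiting.
n(CO2) = (3/1) × 15.31 = 45.93 mol
V(CO2) = nRT/P = 45.93 × 8.314 × 337 / 203 = 633.9 L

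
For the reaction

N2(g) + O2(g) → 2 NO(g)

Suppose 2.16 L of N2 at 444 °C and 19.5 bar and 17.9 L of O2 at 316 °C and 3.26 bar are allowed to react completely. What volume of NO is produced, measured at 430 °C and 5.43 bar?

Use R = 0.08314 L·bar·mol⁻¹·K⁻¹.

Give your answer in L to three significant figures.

n(N2) = PV/RT = (19.5 × 2.16) / (0.08314 × 717.15) = 0.7064 mol
n(O2) = PV/RT = (3.26 × 17.9) / (0.08314 × 589.15) = 1.191 mol
For 0.7064 mol N2, stoichiometry requires (1/1) × 0.7064 = 0.7064 mol O2; 1.191 mol is available, so N2 is limiting.
n(NO) = (2/1) × 0.7064 = 1.413 mol
V(NO) = nRT/P = 1.413 × 0.08314 × 703.15 / 5.43 = 15.21 L

15.2 L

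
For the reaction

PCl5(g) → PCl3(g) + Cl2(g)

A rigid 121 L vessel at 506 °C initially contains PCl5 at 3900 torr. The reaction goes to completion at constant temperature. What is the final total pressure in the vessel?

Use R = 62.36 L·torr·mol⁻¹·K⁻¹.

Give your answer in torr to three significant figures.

Rigid vessel, constant T ⇒ P scales with total gas moles (1 → 2).
P_final = (2/1) × 3900 = 7800 torr

7800 torr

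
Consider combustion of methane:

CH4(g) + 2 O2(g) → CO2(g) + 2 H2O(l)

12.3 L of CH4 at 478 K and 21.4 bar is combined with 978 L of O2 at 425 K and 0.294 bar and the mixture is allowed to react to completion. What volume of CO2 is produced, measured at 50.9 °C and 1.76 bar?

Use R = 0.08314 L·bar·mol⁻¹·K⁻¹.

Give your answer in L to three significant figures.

n(CH4) = PV/RT = (21.4 × 12.3) / (0.08314 × 478) = 6.623 mol
n(O2) = PV/RT = (0.294 × 978) / (0.08314 × 425) = 8.137 mol
For 6.623 mol CH4, stoichiometry requires (2/1) × 6.623 = 13.25 mol O2; 8.137 mol is available, so O2 is limiting.
n(CO2) = (1/2) × 8.137 = 4.069 mol
V(CO2) = nRT/P = 4.069 × 0.08314 × 324.05 / 1.76 = 62.29 L

62.3 L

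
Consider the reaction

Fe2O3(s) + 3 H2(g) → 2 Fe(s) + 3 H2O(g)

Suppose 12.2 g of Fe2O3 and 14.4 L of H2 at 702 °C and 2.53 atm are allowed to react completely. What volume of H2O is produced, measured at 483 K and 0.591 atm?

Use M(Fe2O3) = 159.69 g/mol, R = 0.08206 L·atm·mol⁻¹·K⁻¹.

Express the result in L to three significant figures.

15.4 L

n(Fe2O3) = 12.2 / 159.69 = 0.07640 mol
n(H2) = PV/RT = (2.53 × 14.4) / (0.08206 × 975.15) = 0.4553 mol
For 0.07640 mol Fe2O3, stoichiometry requires (3/1) × 0.07640 = 0.2292 mol H2; 0.4553 mol is available, so Fe2O3 is limiting.
n(H2O) = (3/1) × 0.07640 = 0.2292 mol
V(H2O) = nRT/P = 0.2292 × 0.08206 × 483 / 0.591 = 15.37 L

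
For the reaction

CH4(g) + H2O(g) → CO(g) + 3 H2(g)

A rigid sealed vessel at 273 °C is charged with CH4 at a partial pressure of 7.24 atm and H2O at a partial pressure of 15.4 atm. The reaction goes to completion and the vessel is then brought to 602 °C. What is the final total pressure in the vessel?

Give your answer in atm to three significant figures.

59.5 atm

Because the vessel is rigid and T is held at 273 °C, work the stoichiometry in partial pressures (P_i = n_iRT/V).
P(H2O) required for 7.24 atm of CH4 = (1/1) × 7.24 = 7.240 atm; available 15.4 atm, so CH4 is limiting.
P(H2O) remaining = 15.4 − (1/1) × 7.24 = 8.160 atm
P(gaseous products) = (1+3)/1 × 7.24 = 28.96 atm
P_total at 273 °C = 8.160 + 28.96 = 37.12 atm
Scaling to 602 °C: P = 37.12 × 875.15/546.15 = 59.48 atm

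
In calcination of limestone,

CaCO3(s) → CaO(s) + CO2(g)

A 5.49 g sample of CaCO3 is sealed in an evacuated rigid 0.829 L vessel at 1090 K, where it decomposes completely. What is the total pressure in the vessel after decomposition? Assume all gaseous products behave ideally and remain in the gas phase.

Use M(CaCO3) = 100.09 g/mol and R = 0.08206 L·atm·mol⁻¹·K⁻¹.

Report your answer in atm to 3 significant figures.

5.92 atm

n(CaCO3) = 5.49 / 100.09 = 0.05485 mol
n(gas produced) = (1/1) × 0.05485 = 0.05485 mol
P = nRT/V = 0.05485 × 0.08206 × 1090 / 0.829 = 5.918 atm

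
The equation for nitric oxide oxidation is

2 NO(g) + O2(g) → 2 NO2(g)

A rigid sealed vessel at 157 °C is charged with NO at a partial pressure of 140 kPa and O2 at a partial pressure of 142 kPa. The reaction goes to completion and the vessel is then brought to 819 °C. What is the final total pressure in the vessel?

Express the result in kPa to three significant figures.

With V and T fixed, P_i ∝ n_i, so the mole ratios apply directly to partial pressures at 157 °C.
P(O2) required for 140 kPa of NO = (1/2) × 140 = 70.00 kPa; available 142 kPa, so NO is limiting.
P(O2) remaining = 142 − (1/2) × 140 = 72.00 kPa
P(gaseous products) = (2)/2 × 140 = 140.0 kPa
P_total at 157 °C = 72.00 + 140.0 = 212.0 kPa
Scaling to 819 °C: P = 212.0 × 1092.15/430.15 = 538.3 kPa

538 kPa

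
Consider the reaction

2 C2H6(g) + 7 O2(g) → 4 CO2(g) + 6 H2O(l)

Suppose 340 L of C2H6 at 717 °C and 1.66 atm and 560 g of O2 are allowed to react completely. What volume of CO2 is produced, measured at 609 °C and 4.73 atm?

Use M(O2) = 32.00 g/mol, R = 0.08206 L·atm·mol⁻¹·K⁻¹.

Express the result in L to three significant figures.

153 L

n(C2H6) = PV/RT = (1.66 × 340) / (0.08206 × 990.15) = 6.946 mol
n(O2) = 560 / 32.00 = 17.50 mol
For 6.946 mol C2H6, stoichiometry requires (7/2) × 6.946 = 24.31 mol O2; 17.50 mol is available, so O2 is limiting.
n(CO2) = (4/7) × 17.50 = 10.00 mol
V(CO2) = nRT/P = 10.00 × 0.08206 × 882.15 / 4.73 = 153.0 L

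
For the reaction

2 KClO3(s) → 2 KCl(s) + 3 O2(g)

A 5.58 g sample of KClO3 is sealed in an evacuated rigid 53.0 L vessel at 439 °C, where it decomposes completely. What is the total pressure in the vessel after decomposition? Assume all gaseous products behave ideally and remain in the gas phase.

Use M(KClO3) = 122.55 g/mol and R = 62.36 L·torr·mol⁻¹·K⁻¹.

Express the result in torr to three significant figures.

n(KClO3) = 5.58 / 122.55 = 0.04553 mol
n(gas produced) = (3/2) × 0.04553 = 0.06829 mol
P = nRT/V = 0.06829 × 62.36 × 712.15 / 53.0 = 57.22 torr

57.2 torr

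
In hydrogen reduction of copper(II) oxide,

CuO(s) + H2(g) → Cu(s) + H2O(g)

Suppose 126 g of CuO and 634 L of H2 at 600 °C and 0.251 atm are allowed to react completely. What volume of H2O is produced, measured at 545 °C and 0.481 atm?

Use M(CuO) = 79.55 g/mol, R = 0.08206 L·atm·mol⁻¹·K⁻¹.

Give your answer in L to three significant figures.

221 L

n(CuO) = 126 / 79.55 = 1.584 mol
n(H2) = PV/RT = (0.251 × 634) / (0.08206 × 873.15) = 2.221 mol
For 1.584 mol CuO, stoichiometry requires (1/1) × 1.584 = 1.584 mol H2; 2.221 mol is available, so CuO is limiting.
n(H2O) = (1/1) × 1.584 = 1.584 mol
V(H2O) = nRT/P = 1.584 × 0.08206 × 818.15 / 0.481 = 221.1 L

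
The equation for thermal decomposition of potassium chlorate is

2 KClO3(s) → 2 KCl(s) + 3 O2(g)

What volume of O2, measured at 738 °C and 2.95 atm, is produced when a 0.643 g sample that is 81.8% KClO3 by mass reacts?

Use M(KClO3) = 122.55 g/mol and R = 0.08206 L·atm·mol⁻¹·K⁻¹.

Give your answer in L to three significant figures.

0.181 L

mass of KClO3 = 0.643 × 81.8/100 = 0.5260 g
n(KClO3) = 0.5260 / 122.55 = 0.004292 mol
n(O2) = (3/2) × 0.004292 = 0.006438 mol
V = nRT/P = 0.006438 × 0.08206 × 1011.15 / 2.95 = 0.1811 L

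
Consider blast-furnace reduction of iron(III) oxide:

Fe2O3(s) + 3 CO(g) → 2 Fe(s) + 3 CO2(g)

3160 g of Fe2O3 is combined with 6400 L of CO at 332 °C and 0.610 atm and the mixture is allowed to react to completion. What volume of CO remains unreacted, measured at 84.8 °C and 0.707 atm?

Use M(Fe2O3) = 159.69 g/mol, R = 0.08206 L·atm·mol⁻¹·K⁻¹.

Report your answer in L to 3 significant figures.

n(Fe2O3) = 3160 / 159.69 = 19.79 mol
n(CO) = PV/RT = (0.610 × 6400) / (0.08206 × 605.15) = 78.62 mol
For 19.79 mol Fe2O3, stoichiometry requires (3/1) × 19.79 = 59.37 mol CO; 78.62 mol is available, so Fe2O3 is limiting.
n(CO) consumed = (3/1) × 19.79 = 59.37 mol; remaining = 78.62 − 59.37 = 19.25 mol
V(CO) = nRT/P = 19.25 × 0.08206 × 357.95 / 0.707 = 799.8 L

800 L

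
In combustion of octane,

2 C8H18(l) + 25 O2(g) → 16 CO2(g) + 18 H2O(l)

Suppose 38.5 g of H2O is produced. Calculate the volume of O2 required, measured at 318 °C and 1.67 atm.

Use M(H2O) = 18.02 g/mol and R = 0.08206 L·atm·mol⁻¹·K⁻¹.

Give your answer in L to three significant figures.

n(H2O) = 38.50 / 18.02 = 2.137 mol
n(O2) = (25/18) × 2.137 = 2.968 mol
V = nRT/P = 2.968 × 0.08206 × 591.15 / 1.67 = 86.21 L

86.2 L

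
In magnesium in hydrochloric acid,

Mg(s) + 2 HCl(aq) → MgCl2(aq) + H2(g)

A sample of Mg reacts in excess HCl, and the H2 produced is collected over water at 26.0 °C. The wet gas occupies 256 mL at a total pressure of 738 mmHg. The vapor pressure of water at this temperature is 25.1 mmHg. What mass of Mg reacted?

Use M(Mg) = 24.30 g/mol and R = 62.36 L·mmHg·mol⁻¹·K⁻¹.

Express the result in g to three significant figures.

P(H2) = 738 − 25.1 = 712.9 mmHg
n(H2) = PV/RT = (712.9 × 0.2560) / (62.36 × 299.15) = 0.009783 mol
n(Mg) = (1/1) × 0.009783 = 0.009783 mol
m(Mg) = 0.009783 × 24.30 = 0.2377 g

0.238 g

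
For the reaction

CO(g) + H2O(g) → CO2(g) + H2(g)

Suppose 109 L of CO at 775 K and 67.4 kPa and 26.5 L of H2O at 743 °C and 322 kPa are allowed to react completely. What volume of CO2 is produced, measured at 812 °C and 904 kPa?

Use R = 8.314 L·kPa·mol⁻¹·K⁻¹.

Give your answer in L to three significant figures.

n(CO) = PV/RT = (67.4 × 109) / (8.314 × 775) = 1.140 mol
n(H2O) = PV/RT = (322 × 26.5) / (8.314 × 1016.15) = 1.010 mol
For 1.140 mol CO, stoichiometry requires (1/1) × 1.140 = 1.140 mol H2O; 1.010 mol is available, so H2O is limiting.
n(CO2) = (1/1) × 1.010 = 1.010 mol
V(CO2) = nRT/P = 1.010 × 8.314 × 1085.15 / 904 = 10.08 L

10.1 L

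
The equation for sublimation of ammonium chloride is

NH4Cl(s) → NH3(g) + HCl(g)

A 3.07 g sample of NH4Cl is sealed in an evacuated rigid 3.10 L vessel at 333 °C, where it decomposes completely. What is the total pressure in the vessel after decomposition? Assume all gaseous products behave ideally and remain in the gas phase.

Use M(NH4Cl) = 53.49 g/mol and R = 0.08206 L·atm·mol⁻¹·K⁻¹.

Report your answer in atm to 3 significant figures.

n(NH4Cl) = 3.07 / 53.49 = 0.05739 mol
n(gas produced) = (2/1) × 0.05739 = 0.1148 mol
P = nRT/V = 0.1148 × 0.08206 × 606.15 / 3.10 = 1.842 atm

1.84 atm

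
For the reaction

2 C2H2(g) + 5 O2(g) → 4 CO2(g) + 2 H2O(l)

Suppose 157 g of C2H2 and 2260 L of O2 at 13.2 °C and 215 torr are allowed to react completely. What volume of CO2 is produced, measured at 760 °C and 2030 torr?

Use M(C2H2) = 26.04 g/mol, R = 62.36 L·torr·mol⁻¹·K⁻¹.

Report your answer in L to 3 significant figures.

383 L

n(C2H2) = 157 / 26.04 = 6.029 mol
n(O2) = PV/RT = (215 × 2260) / (62.36 × 286.35) = 27.21 mol
For 6.029 mol C2H2, stoichiometry requires (5/2) × 6.029 = 15.07 mol O2; 27.21 mol is available, so C2H2 is limiting.
n(CO2) = (4/2) × 6.029 = 12.06 mol
V(CO2) = nRT/P = 12.06 × 62.36 × 1033.15 / 2030 = 382.8 L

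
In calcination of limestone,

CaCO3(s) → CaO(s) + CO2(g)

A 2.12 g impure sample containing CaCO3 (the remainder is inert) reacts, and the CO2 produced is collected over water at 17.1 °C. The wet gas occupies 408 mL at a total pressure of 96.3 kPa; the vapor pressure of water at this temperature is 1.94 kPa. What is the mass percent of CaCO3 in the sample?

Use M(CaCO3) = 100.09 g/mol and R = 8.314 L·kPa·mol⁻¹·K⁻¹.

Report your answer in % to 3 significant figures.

P(CO2) = 96.3 − 1.94 = 94.36 kPa
n(CO2) = PV/RT = (94.36 × 0.4080) / (8.314 × 290.25) = 0.01595 mol
n(CaCO3) = (1/1) × 0.01595 = 0.01595 mol
m(CaCO3) = 0.01595 × 100.09 = 1.596 g
%CaCO3 = 1.596 / 2.12 × 100 = 75.28%

75.3 %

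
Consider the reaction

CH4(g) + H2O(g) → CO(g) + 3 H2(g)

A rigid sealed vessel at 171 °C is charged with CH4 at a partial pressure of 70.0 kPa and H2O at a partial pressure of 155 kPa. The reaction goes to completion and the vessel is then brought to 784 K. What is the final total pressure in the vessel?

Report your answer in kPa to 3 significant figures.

At constant V, partial pressures at 171 °C are proportional to moles, so apply stoichiometry directly to pressures.
P(H2O) required for 70.0 kPa of CH4 = (1/1) × 70.0 = 70.00 kPa; available 155 kPa, so CH4 is limiting.
P(H2O) remaining = 155 − (1/1) × 70.0 = 85.00 kPa
P(gaseous products) = (1+3)/1 × 70.0 = 280.0 kPa
P_total at 171 °C = 85.00 + 280.0 = 365.0 kPa
Scaling to 784 K: P = 365.0 × 784/444.15 = 644.3 kPa

644 kPa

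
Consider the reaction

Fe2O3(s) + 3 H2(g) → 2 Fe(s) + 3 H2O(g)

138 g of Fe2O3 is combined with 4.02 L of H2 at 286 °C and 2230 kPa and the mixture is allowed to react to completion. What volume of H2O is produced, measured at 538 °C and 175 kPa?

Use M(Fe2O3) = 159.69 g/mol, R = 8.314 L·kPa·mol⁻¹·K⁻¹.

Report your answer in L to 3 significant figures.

74.3 L

n(Fe2O3) = 138 / 159.69 = 0.8642 mol
n(H2) = PV/RT = (2230 × 4.02) / (8.314 × 559.15) = 1.928 mol
For 0.8642 mol Fe2O3, stoichiometry requires (3/1) × 0.8642 = 2.593 mol H2; 1.928 mol is available, so H2 is limiting.
n(H2O) = (3/3) × 1.928 = 1.928 mol
V(H2O) = nRT/P = 1.928 × 8.314 × 811.15 / 175 = 74.30 L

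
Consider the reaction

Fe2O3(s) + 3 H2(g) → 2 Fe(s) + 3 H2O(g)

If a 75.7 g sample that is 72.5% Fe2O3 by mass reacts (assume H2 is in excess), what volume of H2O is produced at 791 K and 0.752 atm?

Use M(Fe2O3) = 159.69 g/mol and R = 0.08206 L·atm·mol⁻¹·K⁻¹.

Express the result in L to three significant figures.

mass of Fe2O3 = 75.7 × 72.5/100 = 54.88 g
n(Fe2O3) = 54.88 / 159.69 = 0.3437 mol
n(H2O) = (3/1) × 0.3437 = 1.031 mol
V = nRT/P = 1.031 × 0.08206 × 791 / 0.752 = 88.99 L

89.0 L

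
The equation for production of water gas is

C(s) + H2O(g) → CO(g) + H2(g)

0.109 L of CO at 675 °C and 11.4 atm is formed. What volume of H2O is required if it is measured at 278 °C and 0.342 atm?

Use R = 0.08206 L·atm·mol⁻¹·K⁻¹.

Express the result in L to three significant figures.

n(CO) = PV/RT = (11.4 × 0.109) / (0.08206 × 948.15) = 0.01597 mol
n(H2O) = (1/1) × 0.01597 = 0.01597 mol
V = nRT/P = 0.01597 × 0.08206 × 551.15 / 0.342 = 2.112 L

2.11 L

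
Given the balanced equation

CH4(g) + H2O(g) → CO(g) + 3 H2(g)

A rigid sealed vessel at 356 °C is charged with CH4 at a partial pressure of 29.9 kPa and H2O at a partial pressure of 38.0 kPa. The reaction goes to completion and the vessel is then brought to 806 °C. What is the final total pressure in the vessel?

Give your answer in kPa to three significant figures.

219 kPa

With V and T fixed, P_i ∝ n_i, so the mole ratios apply directly to partial pressures at 356 °C.
P(H2O) required for 29.9 kPa of CH4 = (1/1) × 29.9 = 29.90 kPa; available 38.0 kPa, so CH4 is limiting.
P(H2O) remaining = 38.0 − (1/1) × 29.9 = 8.100 kPa
P(gaseous products) = (1+3)/1 × 29.9 = 119.6 kPa
P_total at 356 °C = 8.100 + 119.6 = 127.7 kPa
Scaling to 806 °C: P = 127.7 × 1079.15/629.15 = 219.0 kPa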